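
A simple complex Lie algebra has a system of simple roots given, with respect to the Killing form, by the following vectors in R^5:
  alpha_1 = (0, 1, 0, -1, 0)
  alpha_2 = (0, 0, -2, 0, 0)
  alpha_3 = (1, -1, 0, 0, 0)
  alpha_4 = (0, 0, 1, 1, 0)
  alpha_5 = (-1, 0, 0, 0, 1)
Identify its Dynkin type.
Compute the Cartan integers a_ij = 2(alpha_i, alpha_j)/(alpha_j, alpha_j); the resulting 5x5 Cartan matrix is
[[2, 0, -1, -1, 0], [0, 2, 0, -2, 0], [-1, 0, 2, 0, -1], [-1, -1, 0, 2, 0], [0, 0, -1, 0, 2]].
The roots have two lengths (squared-length ratio 2:1); the short ones are alpha_{1,3,4,5}. The associated Dynkin diagram is a chain of 5 nodes with a double edge at one end; the terminal node there is the unique long simple root (C_5), so the type is C_5 (the algebra sp(10)).

C_5 (sp(10))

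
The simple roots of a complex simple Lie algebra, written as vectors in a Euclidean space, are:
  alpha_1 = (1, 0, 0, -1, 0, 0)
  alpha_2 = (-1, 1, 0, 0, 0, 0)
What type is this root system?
type A_2

Compute the Cartan integers a_ij = 2(alpha_i, alpha_j)/(alpha_j, alpha_j); the resulting 2x2 Cartan matrix is
[[2, -1], [-1, 2]].
All simple roots have the same length, so the diagram is simply laced. The associated Dynkin diagram is a chain of 2 nodes with single edges (A_2), so the type is A_2 (the algebra sl(3)).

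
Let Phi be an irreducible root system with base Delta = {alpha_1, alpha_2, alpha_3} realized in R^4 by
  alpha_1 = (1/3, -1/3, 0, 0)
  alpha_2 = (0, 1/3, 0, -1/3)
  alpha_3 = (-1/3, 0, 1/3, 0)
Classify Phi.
A3

Compute the Cartan integers a_ij = 2(alpha_i, alpha_j)/(alpha_j, alpha_j); the resulting 3x3 Cartan matrix is
[[2, -1, -1], [-1, 2, 0], [-1, 0, 2]].
All simple roots have the same length, so the diagram is simply laced. The associated Dynkin diagram is a chain of 3 nodes with single edges (A_3), so the type is A_3 (the algebra sl(4)).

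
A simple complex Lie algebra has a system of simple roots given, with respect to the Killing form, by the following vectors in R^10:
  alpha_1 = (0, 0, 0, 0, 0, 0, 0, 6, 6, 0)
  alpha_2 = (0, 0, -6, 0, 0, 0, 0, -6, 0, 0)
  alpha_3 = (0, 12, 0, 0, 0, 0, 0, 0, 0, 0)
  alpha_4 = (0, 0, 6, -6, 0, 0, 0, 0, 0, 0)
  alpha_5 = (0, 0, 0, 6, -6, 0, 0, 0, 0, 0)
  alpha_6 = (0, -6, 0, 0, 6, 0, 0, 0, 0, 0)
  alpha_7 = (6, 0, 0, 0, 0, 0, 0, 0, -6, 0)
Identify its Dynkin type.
type C_7

Compute the Cartan integers a_ij = 2(alpha_i, alpha_j)/(alpha_j, alpha_j); the resulting 7x7 Cartan matrix is
[[2, -1, 0, 0, 0, 0, -1], [-1, 2, 0, -1, 0, 0, 0], [0, 0, 2, 0, 0, -2, 0], [0, -1, 0, 2, -1, 0, 0], [0, 0, 0, -1, 2, -1, 0], [0, 0, -1, 0, -1, 2, 0], [-1, 0, 0, 0, 0, 0, 2]].
The roots have two lengths (squared-length ratio 2:1); the short ones are alpha_{1,2,4,5,6,7}. The associated Dynkin diagram is a chain of 7 nodes with a double edge at one end; the terminal node there is the unique long simple root (C_7), so the type is C_7 (the algebra sp(14)).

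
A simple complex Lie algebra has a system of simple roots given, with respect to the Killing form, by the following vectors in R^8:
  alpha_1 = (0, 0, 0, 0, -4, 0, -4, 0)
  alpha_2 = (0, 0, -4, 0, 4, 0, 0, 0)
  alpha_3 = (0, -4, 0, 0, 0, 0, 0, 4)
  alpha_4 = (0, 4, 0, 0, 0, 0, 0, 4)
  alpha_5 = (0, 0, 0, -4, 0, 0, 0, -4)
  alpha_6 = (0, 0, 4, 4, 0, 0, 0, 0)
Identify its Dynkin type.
D_6 (so(12))

Compute the Cartan integers a_ij = 2(alpha_i, alpha_j)/(alpha_j, alpha_j); the resulting 6x6 Cartan matrix is
[[2, -1, 0, 0, 0, 0], [-1, 2, 0, 0, 0, -1], [0, 0, 2, 0, -1, 0], [0, 0, 0, 2, -1, 0], [0, 0, -1, -1, 2, -1], [0, -1, 0, 0, -1, 2]].
All simple roots have the same length, so the diagram is simply laced. The associated Dynkin diagram is a chain of 4 nodes with a fork of two nodes at one end (D_6), so the type is D_6 (the algebra so(12)).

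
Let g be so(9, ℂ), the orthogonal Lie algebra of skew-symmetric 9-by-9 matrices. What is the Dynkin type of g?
This is so(9) with 9 odd, which has dimension 9(9-1)/2 = 36 and rank (9-1)/2 = 4. In the classification of classical Lie algebras, the orthogonal algebra so(2n+1) in an odd number of variables has type B_n; here n = 4, so the Dynkin diagram is a chain of 4 nodes with a double edge at one end; the terminal node there is the unique short simple root (B_4). Hence the type is B_4.

B4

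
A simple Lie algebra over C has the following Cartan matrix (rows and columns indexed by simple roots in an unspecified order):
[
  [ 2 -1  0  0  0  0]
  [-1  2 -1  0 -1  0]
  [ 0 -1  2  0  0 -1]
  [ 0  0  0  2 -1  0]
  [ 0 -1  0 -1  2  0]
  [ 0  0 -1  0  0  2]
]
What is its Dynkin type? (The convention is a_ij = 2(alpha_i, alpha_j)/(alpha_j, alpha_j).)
The matrix has rank 6 with 2's on the diagonal. Reading the off-diagonal entries as Dynkin edges (a single edge where a_ij = a_ji = -1; a double or triple edge where a_ij * a_ji = 2 or 3), the diagram is a chain of 5 nodes with one extra node attached to the third node from one end (E_6). One simple-root ordering that puts it in standard form is (alpha_4, alpha_1, alpha_5, alpha_2, alpha_3, alpha_6). So the algebra is type E_6.

E_6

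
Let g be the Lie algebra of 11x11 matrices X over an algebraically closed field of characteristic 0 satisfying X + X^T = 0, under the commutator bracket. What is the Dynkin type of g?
type B_5

This is so(11) with 11 odd, which has dimension 11(11-1)/2 = 55 and rank (11-1)/2 = 5. In the classification of classical Lie algebras, the orthogonal algebra so(2n+1) in an odd number of variables has type B_n; here n = 5, so the Dynkin diagram is a chain of 5 nodes with a double edge at one end; the terminal node there is the unique short simple root (B_5). Hence the type is B_5.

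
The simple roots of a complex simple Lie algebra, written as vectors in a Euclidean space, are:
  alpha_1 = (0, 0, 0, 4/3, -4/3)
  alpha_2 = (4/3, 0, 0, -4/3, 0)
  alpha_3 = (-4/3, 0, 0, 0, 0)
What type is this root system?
B_3

Compute the Cartan integers a_ij = 2(alpha_i, alpha_j)/(alpha_j, alpha_j); the resulting 3x3 Cartan matrix is
[[2, -1, 0], [-1, 2, -2], [0, -1, 2]].
The roots have two lengths (squared-length ratio 2:1); the short ones are alpha_{3}. The associated Dynkin diagram is a chain of 3 nodes with a double edge at one end; the terminal node there is the unique short simple root (B_3), so the type is B_3 (the algebra so(7)).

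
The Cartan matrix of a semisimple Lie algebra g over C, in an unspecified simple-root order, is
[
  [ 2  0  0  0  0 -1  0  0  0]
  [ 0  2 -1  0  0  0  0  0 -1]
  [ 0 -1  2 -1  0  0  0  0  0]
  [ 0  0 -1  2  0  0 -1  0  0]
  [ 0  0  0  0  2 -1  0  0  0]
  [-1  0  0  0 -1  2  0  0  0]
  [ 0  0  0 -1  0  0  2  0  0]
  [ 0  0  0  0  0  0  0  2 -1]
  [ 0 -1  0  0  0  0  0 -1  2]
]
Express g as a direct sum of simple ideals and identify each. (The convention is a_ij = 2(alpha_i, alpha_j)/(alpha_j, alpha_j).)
type A_3 ⊕ type A_6

The diagram associated to this matrix has two connected components: the simple roots {alpha_1, alpha_5, alpha_6} form a chain of 3 nodes with single edges (A_3), and {alpha_2, alpha_3, alpha_4, alpha_7, alpha_8, alpha_9} form a chain of 6 nodes with single edges (A_6). A semisimple Lie algebra decomposes uniquely as the direct sum of simple ideals, one per connected component of its Dynkin diagram, so g ≅ A_3 ⊕ A_6 (dimension 15 + 48 = 63).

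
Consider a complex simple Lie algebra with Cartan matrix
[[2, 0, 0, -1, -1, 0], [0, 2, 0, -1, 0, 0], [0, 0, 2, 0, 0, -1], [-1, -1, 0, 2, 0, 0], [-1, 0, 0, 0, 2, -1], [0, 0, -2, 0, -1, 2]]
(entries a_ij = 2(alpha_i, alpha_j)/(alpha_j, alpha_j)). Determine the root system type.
The matrix has rank 6 with 2's on the diagonal. Reading the off-diagonal entries as Dynkin edges (a single edge where a_ij = a_ji = -1; a double or triple edge where a_ij * a_ji = 2 or 3), the diagram is a chain of 6 nodes with a double edge at one end; the terminal node there is the unique short simple root (B_6). One simple-root ordering that puts it in standard form is (alpha_2, alpha_4, alpha_1, alpha_5, alpha_6, alpha_3). So the algebra is type B_6, i.e. so(13).

type B_6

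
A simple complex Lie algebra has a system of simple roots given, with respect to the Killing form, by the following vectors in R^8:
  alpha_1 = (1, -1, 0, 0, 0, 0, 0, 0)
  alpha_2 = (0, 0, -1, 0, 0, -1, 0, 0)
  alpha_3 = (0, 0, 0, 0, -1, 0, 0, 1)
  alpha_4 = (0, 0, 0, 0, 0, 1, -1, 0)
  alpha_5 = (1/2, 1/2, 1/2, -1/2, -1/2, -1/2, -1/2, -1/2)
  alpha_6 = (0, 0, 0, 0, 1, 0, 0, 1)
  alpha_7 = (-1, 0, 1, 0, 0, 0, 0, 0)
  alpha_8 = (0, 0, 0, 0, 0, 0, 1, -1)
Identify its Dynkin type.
E_8

Compute the Cartan integers a_ij = 2(alpha_i, alpha_j)/(alpha_j, alpha_j); the resulting 8x8 Cartan matrix is
[[2, 0, 0, 0, 0, 0, -1, 0], [0, 2, 0, -1, 0, 0, -1, 0], [0, 0, 2, 0, 0, 0, 0, -1], [0, -1, 0, 2, 0, 0, 0, -1], [0, 0, 0, 0, 2, -1, 0, 0], [0, 0, 0, 0, -1, 2, 0, -1], [-1, -1, 0, 0, 0, 0, 2, 0], [0, 0, -1, -1, 0, -1, 0, 2]].
All simple roots have the same length, so the diagram is simply laced. The associated Dynkin diagram is a chain of 7 nodes with one extra node attached to the third node from one end (E_8), so the type is E_8.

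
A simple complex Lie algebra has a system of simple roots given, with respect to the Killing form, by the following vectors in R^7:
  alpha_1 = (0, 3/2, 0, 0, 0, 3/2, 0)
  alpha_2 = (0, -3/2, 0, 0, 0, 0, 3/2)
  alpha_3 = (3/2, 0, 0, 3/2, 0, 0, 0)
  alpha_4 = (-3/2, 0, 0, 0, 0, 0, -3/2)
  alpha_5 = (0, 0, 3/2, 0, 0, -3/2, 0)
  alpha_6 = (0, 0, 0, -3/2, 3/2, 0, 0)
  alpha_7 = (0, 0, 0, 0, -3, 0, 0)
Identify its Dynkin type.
type C_7

Compute the Cartan integers a_ij = 2(alpha_i, alpha_j)/(alpha_j, alpha_j); the resulting 7x7 Cartan matrix is
[[2, -1, 0, 0, -1, 0, 0], [-1, 2, 0, -1, 0, 0, 0], [0, 0, 2, -1, 0, -1, 0], [0, -1, -1, 2, 0, 0, 0], [-1, 0, 0, 0, 2, 0, 0], [0, 0, -1, 0, 0, 2, -1], [0, 0, 0, 0, 0, -2, 2]].
The roots have two lengths (squared-length ratio 2:1); the short ones are alpha_{1,2,3,4,5,6}. The associated Dynkin diagram is a chain of 7 nodes with a double edge at one end; the terminal node there is the unique long simple root (C_7), so the type is C_7 (the algebra sp(14)).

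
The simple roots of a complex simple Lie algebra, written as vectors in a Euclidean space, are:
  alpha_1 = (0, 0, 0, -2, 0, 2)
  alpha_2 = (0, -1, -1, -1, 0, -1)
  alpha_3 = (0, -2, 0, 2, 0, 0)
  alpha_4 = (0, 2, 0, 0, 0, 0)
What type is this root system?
Compute the Cartan integers a_ij = 2(alpha_i, alpha_j)/(alpha_j, alpha_j); the resulting 4x4 Cartan matrix is
[[2, 0, -1, 0], [0, 2, 0, -1], [-1, 0, 2, -2], [0, -1, -1, 2]].
The roots have two lengths (squared-length ratio 2:1); the short ones are alpha_{2,4}. The associated Dynkin diagram is a chain of 4 nodes with a double edge between the middle two (F_4), so the type is F_4.

F_4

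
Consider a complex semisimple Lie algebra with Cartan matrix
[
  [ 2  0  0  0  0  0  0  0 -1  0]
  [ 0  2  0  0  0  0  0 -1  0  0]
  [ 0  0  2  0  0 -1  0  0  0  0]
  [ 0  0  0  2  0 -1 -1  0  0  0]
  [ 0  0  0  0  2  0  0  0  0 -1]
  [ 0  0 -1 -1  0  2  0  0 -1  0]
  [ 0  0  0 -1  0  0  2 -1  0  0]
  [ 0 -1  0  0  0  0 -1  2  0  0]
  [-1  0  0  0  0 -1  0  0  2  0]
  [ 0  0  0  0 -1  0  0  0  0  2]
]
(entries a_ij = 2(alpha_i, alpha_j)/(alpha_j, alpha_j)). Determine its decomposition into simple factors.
A2 ⊕ E8

The diagram associated to this matrix has two connected components: the simple roots {alpha_5, alpha_10} form a chain of 2 nodes with single edges (A_2), and {alpha_1, alpha_2, alpha_3, alpha_4, alpha_6, alpha_7, alpha_8, alpha_9} form a chain of 7 nodes with one extra node attached to the third node from one end (E_8). A semisimple Lie algebra decomposes uniquely as the direct sum of simple ideals, one per connected component of its Dynkin diagram, so g ≅ A_2 ⊕ E_8 (dimension 8 + 248 = 256).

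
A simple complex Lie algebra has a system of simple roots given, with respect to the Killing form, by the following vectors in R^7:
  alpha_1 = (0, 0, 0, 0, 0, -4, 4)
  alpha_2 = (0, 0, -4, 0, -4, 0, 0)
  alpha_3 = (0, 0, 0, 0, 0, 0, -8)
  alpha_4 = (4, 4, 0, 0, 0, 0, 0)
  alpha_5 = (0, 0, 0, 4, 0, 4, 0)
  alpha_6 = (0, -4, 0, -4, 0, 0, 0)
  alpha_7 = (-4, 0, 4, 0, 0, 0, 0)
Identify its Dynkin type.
Compute the Cartan integers a_ij = 2(alpha_i, alpha_j)/(alpha_j, alpha_j); the resulting 7x7 Cartan matrix is
[[2, 0, -1, 0, -1, 0, 0], [0, 2, 0, 0, 0, 0, -1], [-2, 0, 2, 0, 0, 0, 0], [0, 0, 0, 2, 0, -1, -1], [-1, 0, 0, 0, 2, -1, 0], [0, 0, 0, -1, -1, 2, 0], [0, -1, 0, -1, 0, 0, 2]].
The roots have two lengths (squared-length ratio 2:1); the short ones are alpha_{1,2,4,5,6,7}. The associated Dynkin diagram is a chain of 7 nodes with a double edge at one end; the terminal node there is the unique long simple root (C_7), so the type is C_7 (the algebra sp(14)).

C_7 (sp(14))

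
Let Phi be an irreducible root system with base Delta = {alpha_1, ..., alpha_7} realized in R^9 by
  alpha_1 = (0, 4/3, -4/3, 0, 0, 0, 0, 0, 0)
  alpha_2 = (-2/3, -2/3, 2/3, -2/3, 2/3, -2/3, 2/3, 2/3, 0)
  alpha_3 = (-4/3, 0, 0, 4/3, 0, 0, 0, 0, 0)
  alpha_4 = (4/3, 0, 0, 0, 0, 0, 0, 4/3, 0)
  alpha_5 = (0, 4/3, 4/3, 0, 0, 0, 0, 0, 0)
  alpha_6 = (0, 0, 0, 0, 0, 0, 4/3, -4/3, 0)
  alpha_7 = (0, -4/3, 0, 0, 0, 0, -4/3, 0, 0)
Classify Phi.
E_7

Compute the Cartan integers a_ij = 2(alpha_i, alpha_j)/(alpha_j, alpha_j); the resulting 7x7 Cartan matrix is
[[2, -1, 0, 0, 0, 0, -1], [-1, 2, 0, 0, 0, 0, 0], [0, 0, 2, -1, 0, 0, 0], [0, 0, -1, 2, 0, -1, 0], [0, 0, 0, 0, 2, 0, -1], [0, 0, 0, -1, 0, 2, -1], [-1, 0, 0, 0, -1, -1, 2]].
All simple roots have the same length, so the diagram is simply laced. The associated Dynkin diagram is a chain of 6 nodes with one extra node attached to the third node from one end (E_7), so the type is E_7.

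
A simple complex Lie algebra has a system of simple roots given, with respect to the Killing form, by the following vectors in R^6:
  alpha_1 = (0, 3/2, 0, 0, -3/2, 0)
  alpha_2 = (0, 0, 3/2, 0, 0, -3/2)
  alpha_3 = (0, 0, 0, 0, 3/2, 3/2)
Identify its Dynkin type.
A3

Compute the Cartan integers a_ij = 2(alpha_i, alpha_j)/(alpha_j, alpha_j); the resulting 3x3 Cartan matrix is
[[2, 0, -1], [0, 2, -1], [-1, -1, 2]].
All simple roots have the same length, so the diagram is simply laced. The associated Dynkin diagram is a chain of 3 nodes with single edges (A_3), so the type is A_3 (the algebra sl(4)).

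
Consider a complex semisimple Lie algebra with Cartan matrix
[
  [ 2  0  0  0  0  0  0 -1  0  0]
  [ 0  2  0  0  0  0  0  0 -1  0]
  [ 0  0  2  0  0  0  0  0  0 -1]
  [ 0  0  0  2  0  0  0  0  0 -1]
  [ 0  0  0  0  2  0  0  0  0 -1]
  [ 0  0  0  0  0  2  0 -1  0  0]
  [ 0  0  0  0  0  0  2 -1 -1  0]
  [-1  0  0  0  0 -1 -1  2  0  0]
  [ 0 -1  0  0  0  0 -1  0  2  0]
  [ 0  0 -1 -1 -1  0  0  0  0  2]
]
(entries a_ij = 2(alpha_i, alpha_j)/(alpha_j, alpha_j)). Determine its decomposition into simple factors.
The diagram associated to this matrix has two connected components: the simple roots {alpha_3, alpha_4, alpha_5, alpha_10} form a chain of 2 nodes with a fork of two nodes at one end (D_4), and {alpha_1, alpha_2, alpha_6, alpha_7, alpha_8, alpha_9} form a chain of 4 nodes with a fork of two nodes at one end (D_6). A semisimple Lie algebra decomposes uniquely as the direct sum of simple ideals, one per connected component of its Dynkin diagram, so g ≅ D_4 ⊕ D_6 (dimension 28 + 66 = 94).

type D_4 ⊕ type D_6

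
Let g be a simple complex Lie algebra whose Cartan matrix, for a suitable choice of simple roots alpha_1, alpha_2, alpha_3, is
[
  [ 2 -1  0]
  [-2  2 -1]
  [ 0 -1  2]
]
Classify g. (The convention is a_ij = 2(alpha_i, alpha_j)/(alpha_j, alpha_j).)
The matrix has rank 3 with 2's on the diagonal. Reading the off-diagonal entries as Dynkin edges (a single edge where a_ij = a_ji = -1; a double or triple edge where a_ij * a_ji = 2 or 3), the diagram is a chain of 3 nodes with a double edge at one end; the terminal node there is the unique short simple root (B_3). One simple-root ordering that puts it in standard form is (alpha_3, alpha_2, alpha_1). So the algebra is type B_3, i.e. so(7).

B_3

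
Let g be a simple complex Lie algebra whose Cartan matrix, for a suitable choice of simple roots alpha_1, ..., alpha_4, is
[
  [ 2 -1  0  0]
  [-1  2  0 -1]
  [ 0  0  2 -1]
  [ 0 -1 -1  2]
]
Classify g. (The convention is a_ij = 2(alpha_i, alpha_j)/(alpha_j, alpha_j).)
A_4

The matrix has rank 4 with 2's on the diagonal. Reading the off-diagonal entries as Dynkin edges (a single edge where a_ij = a_ji = -1; a double or triple edge where a_ij * a_ji = 2 or 3), the diagram is a chain of 4 nodes with single edges (A_4). One simple-root ordering that puts it in standard form is (alpha_1, alpha_2, alpha_4, alpha_3). So the algebra is type A_4, i.e. sl(5).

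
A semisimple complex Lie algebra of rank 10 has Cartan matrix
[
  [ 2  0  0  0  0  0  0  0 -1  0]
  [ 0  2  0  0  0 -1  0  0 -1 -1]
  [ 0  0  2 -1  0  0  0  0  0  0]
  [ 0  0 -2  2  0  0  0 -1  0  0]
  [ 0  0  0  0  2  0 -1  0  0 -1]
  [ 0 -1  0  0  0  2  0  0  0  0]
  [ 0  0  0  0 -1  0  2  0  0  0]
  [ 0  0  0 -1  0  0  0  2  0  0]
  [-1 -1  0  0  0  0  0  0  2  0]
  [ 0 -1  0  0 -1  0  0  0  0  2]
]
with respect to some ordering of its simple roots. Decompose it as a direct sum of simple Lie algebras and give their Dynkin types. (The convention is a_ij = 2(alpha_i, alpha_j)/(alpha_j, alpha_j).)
The diagram associated to this matrix has two connected components: the simple roots {alpha_3, alpha_4, alpha_8} form a chain of 3 nodes with a double edge at one end; the terminal node there is the unique short simple root (B_3), and {alpha_1, alpha_2, alpha_5, alpha_6, alpha_7, alpha_9, alpha_10} form a chain of 6 nodes with one extra node attached to the third node from one end (E_7). A semisimple Lie algebra decomposes uniquely as the direct sum of simple ideals, one per connected component of its Dynkin diagram, so g ≅ B_3 ⊕ E_7 (dimension 21 + 133 = 154).

B_3 (so(7)) + E_7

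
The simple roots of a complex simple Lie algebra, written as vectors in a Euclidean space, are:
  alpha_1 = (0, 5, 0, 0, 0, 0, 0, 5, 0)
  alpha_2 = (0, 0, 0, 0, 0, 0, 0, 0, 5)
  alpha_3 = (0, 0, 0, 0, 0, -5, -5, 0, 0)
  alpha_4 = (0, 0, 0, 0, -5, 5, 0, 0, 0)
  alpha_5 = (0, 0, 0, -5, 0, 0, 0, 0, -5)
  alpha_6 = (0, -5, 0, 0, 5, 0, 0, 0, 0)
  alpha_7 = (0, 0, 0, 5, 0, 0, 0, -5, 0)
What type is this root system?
Compute the Cartan integers a_ij = 2(alpha_i, alpha_j)/(alpha_j, alpha_j); the resulting 7x7 Cartan matrix is
[[2, 0, 0, 0, 0, -1, -1], [0, 2, 0, 0, -1, 0, 0], [0, 0, 2, -1, 0, 0, 0], [0, 0, -1, 2, 0, -1, 0], [0, -2, 0, 0, 2, 0, -1], [-1, 0, 0, -1, 0, 2, 0], [-1, 0, 0, 0, -1, 0, 2]].
The roots have two lengths (squared-length ratio 2:1); the short ones are alpha_{2}. The associated Dynkin diagram is a chain of 7 nodes with a double edge at one end; the terminal node there is the unique short simple root (B_7), so the type is B_7 (the algebra so(15)).

B_7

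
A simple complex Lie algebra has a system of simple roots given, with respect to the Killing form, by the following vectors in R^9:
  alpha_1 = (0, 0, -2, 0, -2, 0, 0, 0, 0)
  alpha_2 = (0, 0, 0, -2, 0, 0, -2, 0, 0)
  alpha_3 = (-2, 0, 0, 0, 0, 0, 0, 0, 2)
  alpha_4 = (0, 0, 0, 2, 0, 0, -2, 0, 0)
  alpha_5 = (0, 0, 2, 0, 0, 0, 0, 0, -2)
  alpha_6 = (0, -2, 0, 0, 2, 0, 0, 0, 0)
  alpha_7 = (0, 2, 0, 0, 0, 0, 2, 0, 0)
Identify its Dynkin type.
Compute the Cartan integers a_ij = 2(alpha_i, alpha_j)/(alpha_j, alpha_j); the resulting 7x7 Cartan matrix is
[[2, 0, 0, 0, -1, -1, 0], [0, 2, 0, 0, 0, 0, -1], [0, 0, 2, 0, -1, 0, 0], [0, 0, 0, 2, 0, 0, -1], [-1, 0, -1, 0, 2, 0, 0], [-1, 0, 0, 0, 0, 2, -1], [0, -1, 0, -1, 0, -1, 2]].
All simple roots have the same length, so the diagram is simply laced. The associated Dynkin diagram is a chain of 5 nodes with a fork of two nodes at one end (D_7), so the type is D_7 (the algebra so(14)).

type D_7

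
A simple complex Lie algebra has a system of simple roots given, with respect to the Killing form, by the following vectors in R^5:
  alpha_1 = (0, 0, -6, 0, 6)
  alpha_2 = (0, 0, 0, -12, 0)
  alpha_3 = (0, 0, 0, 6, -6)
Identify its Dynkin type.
type C_3

Compute the Cartan integers a_ij = 2(alpha_i, alpha_j)/(alpha_j, alpha_j); the resulting 3x3 Cartan matrix is
[[2, 0, -1], [0, 2, -2], [-1, -1, 2]].
The roots have two lengths (squared-length ratio 2:1); the short ones are alpha_{1,3}. The associated Dynkin diagram is a chain of 3 nodes with a double edge at one end; the terminal node there is the unique long simple root (C_3), so the type is C_3 (the algebra sp(6)).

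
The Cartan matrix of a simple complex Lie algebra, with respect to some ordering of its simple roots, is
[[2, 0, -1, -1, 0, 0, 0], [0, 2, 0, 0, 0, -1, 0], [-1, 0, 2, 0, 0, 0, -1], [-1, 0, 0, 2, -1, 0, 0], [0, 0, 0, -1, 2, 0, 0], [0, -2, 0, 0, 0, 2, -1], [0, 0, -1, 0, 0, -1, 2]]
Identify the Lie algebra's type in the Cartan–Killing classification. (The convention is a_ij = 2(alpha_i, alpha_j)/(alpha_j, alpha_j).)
B_7

The matrix has rank 7 with 2's on the diagonal. Reading the off-diagonal entries as Dynkin edges (a single edge where a_ij = a_ji = -1; a double or triple edge where a_ij * a_ji = 2 or 3), the diagram is a chain of 7 nodes with a double edge at one end; the terminal node there is the unique short simple root (B_7). One simple-root ordering that puts it in standard form is (alpha_5, alpha_4, alpha_1, alpha_3, alpha_7, alpha_6, alpha_2). So the algebra is type B_7, i.e. so(15).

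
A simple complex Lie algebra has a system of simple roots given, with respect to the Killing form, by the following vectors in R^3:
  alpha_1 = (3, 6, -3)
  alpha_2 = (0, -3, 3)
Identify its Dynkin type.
G2

Compute the Cartan integers a_ij = 2(alpha_i, alpha_j)/(alpha_j, alpha_j); the resulting 2x2 Cartan matrix is
[[2, -3], [-1, 2]].
The roots have two lengths (squared-length ratio 3:1); the short ones are alpha_{2}. The associated Dynkin diagram is two nodes joined by a triple edge (G_2), so the type is G_2.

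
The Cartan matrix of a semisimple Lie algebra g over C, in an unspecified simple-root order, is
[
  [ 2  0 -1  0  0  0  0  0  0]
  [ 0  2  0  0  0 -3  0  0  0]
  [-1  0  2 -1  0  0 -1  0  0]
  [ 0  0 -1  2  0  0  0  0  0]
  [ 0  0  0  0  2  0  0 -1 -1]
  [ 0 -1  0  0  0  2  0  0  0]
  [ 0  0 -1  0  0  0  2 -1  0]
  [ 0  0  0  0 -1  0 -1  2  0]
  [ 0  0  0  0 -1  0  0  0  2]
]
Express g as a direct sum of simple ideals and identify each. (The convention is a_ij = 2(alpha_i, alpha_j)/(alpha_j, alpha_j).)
D_7 (so(14)) ⊕ G_2

The diagram associated to this matrix has two connected components: the simple roots {alpha_1, alpha_3, alpha_4, alpha_5, alpha_7, alpha_8, alpha_9} form a chain of 5 nodes with a fork of two nodes at one end (D_7), and {alpha_2, alpha_6} form two nodes joined by a triple edge (G_2). A semisimple Lie algebra decomposes uniquely as the direct sum of simple ideals, one per connected component of its Dynkin diagram, so g ≅ D_7 ⊕ G_2 (dimension 91 + 14 = 105).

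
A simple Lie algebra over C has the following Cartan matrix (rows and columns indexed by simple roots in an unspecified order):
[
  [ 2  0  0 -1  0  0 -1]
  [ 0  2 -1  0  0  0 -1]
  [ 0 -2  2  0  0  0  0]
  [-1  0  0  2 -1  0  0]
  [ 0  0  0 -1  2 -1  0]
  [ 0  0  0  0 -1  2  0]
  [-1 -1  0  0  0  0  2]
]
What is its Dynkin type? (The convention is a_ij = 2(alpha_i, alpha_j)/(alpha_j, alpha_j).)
The matrix has rank 7 with 2's on the diagonal. Reading the off-diagonal entries as Dynkin edges (a single edge where a_ij = a_ji = -1; a double or triple edge where a_ij * a_ji = 2 or 3), the diagram is a chain of 7 nodes with a double edge at one end; the terminal node there is the unique long simple root (C_7). One simple-root ordering that puts it in standard form is (alpha_6, alpha_5, alpha_4, alpha_1, alpha_7, alpha_2, alpha_3). So the algebra is type C_7, i.e. sp(14).

type C_7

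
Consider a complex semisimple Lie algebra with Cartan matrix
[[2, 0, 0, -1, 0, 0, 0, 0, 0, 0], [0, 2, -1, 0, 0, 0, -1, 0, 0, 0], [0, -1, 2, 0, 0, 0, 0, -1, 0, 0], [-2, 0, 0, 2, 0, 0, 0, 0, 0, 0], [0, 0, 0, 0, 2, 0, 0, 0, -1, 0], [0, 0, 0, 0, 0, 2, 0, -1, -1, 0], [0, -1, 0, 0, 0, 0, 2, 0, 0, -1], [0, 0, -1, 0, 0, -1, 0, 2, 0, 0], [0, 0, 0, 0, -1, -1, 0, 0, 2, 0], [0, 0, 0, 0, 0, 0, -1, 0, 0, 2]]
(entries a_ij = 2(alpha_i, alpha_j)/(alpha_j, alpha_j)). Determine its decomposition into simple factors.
The diagram associated to this matrix has two connected components: the simple roots {alpha_2, alpha_3, alpha_5, alpha_6, alpha_7, alpha_8, alpha_9, alpha_10} form a chain of 8 nodes with single edges (A_8), and {alpha_1, alpha_4} form a chain of 2 nodes with a double edge at one end; the terminal node there is the unique short simple root (B_2). A semisimple Lie algebra decomposes uniquely as the direct sum of simple ideals, one per connected component of its Dynkin diagram, so g ≅ A_8 ⊕ B_2 (dimension 80 + 10 = 90).

A_8 (sl(9)) ⊕ B_2 (so(5))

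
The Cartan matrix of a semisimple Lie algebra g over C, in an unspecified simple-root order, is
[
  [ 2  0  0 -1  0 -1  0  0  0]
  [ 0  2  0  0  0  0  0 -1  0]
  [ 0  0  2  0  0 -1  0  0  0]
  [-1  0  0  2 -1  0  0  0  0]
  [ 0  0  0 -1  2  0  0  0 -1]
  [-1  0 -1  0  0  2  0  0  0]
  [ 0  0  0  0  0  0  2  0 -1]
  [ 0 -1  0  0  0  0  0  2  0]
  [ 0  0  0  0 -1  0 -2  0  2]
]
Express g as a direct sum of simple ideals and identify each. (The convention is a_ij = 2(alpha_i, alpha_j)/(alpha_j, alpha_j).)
The diagram associated to this matrix has two connected components: the simple roots {alpha_2, alpha_8} form a chain of 2 nodes with single edges (A_2), and {alpha_1, alpha_3, alpha_4, alpha_5, alpha_6, alpha_7, alpha_9} form a chain of 7 nodes with a double edge at one end; the terminal node there is the unique short simple root (B_7). A semisimple Lie algebra decomposes uniquely as the direct sum of simple ideals, one per connected component of its Dynkin diagram, so g ≅ A_2 ⊕ B_7 (dimension 8 + 105 = 113).

type A_2 ⊕ type B_7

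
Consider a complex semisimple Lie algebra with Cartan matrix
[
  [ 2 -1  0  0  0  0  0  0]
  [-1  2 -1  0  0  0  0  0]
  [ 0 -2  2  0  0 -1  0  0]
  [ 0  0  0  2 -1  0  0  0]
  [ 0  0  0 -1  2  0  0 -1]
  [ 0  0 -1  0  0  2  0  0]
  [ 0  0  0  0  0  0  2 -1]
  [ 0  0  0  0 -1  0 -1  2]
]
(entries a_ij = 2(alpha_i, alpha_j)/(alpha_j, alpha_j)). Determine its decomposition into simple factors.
A_4 + F_4

The diagram associated to this matrix has two connected components: the simple roots {alpha_4, alpha_5, alpha_7, alpha_8} form a chain of 4 nodes with single edges (A_4), and {alpha_1, alpha_2, alpha_3, alpha_6} form a chain of 4 nodes with a double edge between the middle two (F_4). A semisimple Lie algebra decomposes uniquely as the direct sum of simple ideals, one per connected component of its Dynkin diagram, so g ≅ A_4 ⊕ F_4 (dimension 24 + 52 = 76).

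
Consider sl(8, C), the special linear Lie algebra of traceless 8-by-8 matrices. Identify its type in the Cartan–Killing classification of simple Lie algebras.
type A_7

This is sl(8), which has dimension 8^2 - 1 = 63 and rank 8 - 1 = 7 (a Cartan subalgebra is the diagonal traceless matrices). In the classification of classical Lie algebras, the special linear algebra sl(n+1) has type A_n; here n = 7, so the Dynkin diagram is a chain of 7 nodes with single edges (A_7). Hence the type is A_7.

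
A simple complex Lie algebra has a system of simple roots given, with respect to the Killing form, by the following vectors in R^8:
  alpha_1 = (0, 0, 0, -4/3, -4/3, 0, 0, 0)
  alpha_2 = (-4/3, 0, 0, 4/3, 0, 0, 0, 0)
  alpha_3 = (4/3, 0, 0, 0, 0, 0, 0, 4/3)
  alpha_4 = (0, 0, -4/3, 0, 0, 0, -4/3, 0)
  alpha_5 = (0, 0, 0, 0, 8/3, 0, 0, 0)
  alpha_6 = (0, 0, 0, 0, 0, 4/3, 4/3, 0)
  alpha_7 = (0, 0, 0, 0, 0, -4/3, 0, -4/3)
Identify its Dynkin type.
C7

Compute the Cartan integers a_ij = 2(alpha_i, alpha_j)/(alpha_j, alpha_j); the resulting 7x7 Cartan matrix is
[[2, -1, 0, 0, -1, 0, 0], [-1, 2, -1, 0, 0, 0, 0], [0, -1, 2, 0, 0, 0, -1], [0, 0, 0, 2, 0, -1, 0], [-2, 0, 0, 0, 2, 0, 0], [0, 0, 0, -1, 0, 2, -1], [0, 0, -1, 0, 0, -1, 2]].
The roots have two lengths (squared-length ratio 2:1); the short ones are alpha_{1,2,3,4,6,7}. The associated Dynkin diagram is a chain of 7 nodes with a double edge at one end; the terminal node there is the unique long simple root (C_7), so the type is C_7 (the algebra sp(14)).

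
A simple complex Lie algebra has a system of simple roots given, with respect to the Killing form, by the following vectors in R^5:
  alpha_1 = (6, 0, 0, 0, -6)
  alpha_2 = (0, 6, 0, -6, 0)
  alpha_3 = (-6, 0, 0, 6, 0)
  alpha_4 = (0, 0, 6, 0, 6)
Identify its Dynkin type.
A4

Compute the Cartan integers a_ij = 2(alpha_i, alpha_j)/(alpha_j, alpha_j); the resulting 4x4 Cartan matrix is
[[2, 0, -1, -1], [0, 2, -1, 0], [-1, -1, 2, 0], [-1, 0, 0, 2]].
All simple roots have the same length, so the diagram is simply laced. The associated Dynkin diagram is a chain of 4 nodes with single edges (A_4), so the type is A_4 (the algebra sl(5)).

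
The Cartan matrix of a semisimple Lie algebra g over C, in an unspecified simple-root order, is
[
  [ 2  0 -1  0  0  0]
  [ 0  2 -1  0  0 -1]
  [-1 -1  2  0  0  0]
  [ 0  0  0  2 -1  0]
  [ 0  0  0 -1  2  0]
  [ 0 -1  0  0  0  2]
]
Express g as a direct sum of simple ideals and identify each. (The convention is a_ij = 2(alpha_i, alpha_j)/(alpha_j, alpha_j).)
The diagram associated to this matrix has two connected components: the simple roots {alpha_4, alpha_5} form a chain of 2 nodes with single edges (A_2), and {alpha_1, alpha_2, alpha_3, alpha_6} form a chain of 4 nodes with single edges (A_4). A semisimple Lie algebra decomposes uniquely as the direct sum of simple ideals, one per connected component of its Dynkin diagram, so g ≅ A_2 ⊕ A_4 (dimension 8 + 24 = 32).

A2 ⊕ A4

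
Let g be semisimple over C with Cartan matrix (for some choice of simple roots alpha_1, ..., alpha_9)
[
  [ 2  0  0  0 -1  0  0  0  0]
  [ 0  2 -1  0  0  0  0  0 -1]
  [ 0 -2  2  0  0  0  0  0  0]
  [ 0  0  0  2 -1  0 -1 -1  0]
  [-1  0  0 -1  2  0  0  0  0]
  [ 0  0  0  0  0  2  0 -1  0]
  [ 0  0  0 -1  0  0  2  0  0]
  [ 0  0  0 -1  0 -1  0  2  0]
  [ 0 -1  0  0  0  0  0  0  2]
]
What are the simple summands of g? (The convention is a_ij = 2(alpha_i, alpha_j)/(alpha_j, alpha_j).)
The diagram associated to this matrix has two connected components: the simple roots {alpha_2, alpha_3, alpha_9} form a chain of 3 nodes with a double edge at one end; the terminal node there is the unique long simple root (C_3), and {alpha_1, alpha_4, alpha_5, alpha_6, alpha_7, alpha_8} form a chain of 5 nodes with one extra node attached to the third node from one end (E_6). A semisimple Lie algebra decomposes uniquely as the direct sum of simple ideals, one per connected component of its Dynkin diagram, so g ≅ C_3 ⊕ E_6 (dimension 21 + 78 = 99).

C3 + E6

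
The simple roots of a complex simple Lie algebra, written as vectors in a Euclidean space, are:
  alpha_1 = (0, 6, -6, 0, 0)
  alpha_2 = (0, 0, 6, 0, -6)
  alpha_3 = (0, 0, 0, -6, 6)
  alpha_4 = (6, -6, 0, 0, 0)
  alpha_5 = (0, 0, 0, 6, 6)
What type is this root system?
D_5

Compute the Cartan integers a_ij = 2(alpha_i, alpha_j)/(alpha_j, alpha_j); the resulting 5x5 Cartan matrix is
[[2, -1, 0, -1, 0], [-1, 2, -1, 0, -1], [0, -1, 2, 0, 0], [-1, 0, 0, 2, 0], [0, -1, 0, 0, 2]].
All simple roots have the same length, so the diagram is simply laced. The associated Dynkin diagram is a chain of 3 nodes with a fork of two nodes at one end (D_5), so the type is D_5 (the algebra so(10)).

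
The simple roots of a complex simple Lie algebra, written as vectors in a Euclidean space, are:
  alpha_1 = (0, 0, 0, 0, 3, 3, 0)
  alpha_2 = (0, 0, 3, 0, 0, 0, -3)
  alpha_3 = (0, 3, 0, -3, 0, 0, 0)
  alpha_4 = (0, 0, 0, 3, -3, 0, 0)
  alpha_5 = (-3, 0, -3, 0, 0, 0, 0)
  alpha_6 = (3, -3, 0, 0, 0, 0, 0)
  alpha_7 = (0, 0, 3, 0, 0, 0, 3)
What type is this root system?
D7

Compute the Cartan integers a_ij = 2(alpha_i, alpha_j)/(alpha_j, alpha_j); the resulting 7x7 Cartan matrix is
[[2, 0, 0, -1, 0, 0, 0], [0, 2, 0, 0, -1, 0, 0], [0, 0, 2, -1, 0, -1, 0], [-1, 0, -1, 2, 0, 0, 0], [0, -1, 0, 0, 2, -1, -1], [0, 0, -1, 0, -1, 2, 0], [0, 0, 0, 0, -1, 0, 2]].
All simple roots have the same length, so the diagram is simply laced. The associated Dynkin diagram is a chain of 5 nodes with a fork of two nodes at one end (D_7), so the type is D_7 (the algebra so(14)).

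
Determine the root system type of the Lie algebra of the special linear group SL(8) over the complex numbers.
This is sl(8), which has dimension 8^2 - 1 = 63 and rank 8 - 1 = 7 (a Cartan subalgebra is the diagonal traceless matrices). In the classification of classical Lie algebras, the special linear algebra sl(n+1) has type A_n; here n = 7, so the Dynkin diagram is a chain of 7 nodes with single edges (A_7). Hence the type is A_7.

A_7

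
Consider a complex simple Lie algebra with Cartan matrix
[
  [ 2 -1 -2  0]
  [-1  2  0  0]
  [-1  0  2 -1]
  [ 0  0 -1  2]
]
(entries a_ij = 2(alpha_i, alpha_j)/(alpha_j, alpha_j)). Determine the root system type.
The matrix has rank 4 with 2's on the diagonal. Reading the off-diagonal entries as Dynkin edges (a single edge where a_ij = a_ji = -1; a double or triple edge where a_ij * a_ji = 2 or 3), the diagram is a chain of 4 nodes with a double edge between the middle two (F_4). One simple-root ordering that puts it in standard form is (alpha_2, alpha_1, alpha_3, alpha_4). So the algebra is type F_4.

F_4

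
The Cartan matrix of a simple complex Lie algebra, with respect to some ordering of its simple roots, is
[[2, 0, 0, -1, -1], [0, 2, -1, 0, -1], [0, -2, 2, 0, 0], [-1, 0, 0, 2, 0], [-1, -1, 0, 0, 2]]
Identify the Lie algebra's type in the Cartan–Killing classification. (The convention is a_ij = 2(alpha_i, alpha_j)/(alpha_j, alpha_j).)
The matrix has rank 5 with 2's on the diagonal. Reading the off-diagonal entries as Dynkin edges (a single edge where a_ij = a_ji = -1; a double or triple edge where a_ij * a_ji = 2 or 3), the diagram is a chain of 5 nodes with a double edge at one end; the terminal node there is the unique long simple root (C_5). One simple-root ordering that puts it in standard form is (alpha_4, alpha_1, alpha_5, alpha_2, alpha_3). So the algebra is type C_5, i.e. sp(10).

C_5 (sp(10))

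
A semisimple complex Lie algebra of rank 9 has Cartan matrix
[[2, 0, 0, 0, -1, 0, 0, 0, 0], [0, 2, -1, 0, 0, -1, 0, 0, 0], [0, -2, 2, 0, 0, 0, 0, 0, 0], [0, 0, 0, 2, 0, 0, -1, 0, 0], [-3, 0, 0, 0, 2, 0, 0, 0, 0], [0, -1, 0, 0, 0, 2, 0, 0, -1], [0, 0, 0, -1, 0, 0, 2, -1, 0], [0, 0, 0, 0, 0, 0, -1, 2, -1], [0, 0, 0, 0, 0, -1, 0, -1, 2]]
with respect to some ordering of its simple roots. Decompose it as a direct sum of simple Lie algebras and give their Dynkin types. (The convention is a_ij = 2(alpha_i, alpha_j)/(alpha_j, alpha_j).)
The diagram associated to this matrix has two connected components: the simple roots {alpha_2, alpha_3, alpha_4, alpha_6, alpha_7, alpha_8, alpha_9} form a chain of 7 nodes with a double edge at one end; the terminal node there is the unique long simple root (C_7), and {alpha_1, alpha_5} form two nodes joined by a triple edge (G_2). A semisimple Lie algebra decomposes uniquely as the direct sum of simple ideals, one per connected component of its Dynkin diagram, so g ≅ C_7 ⊕ G_2 (dimension 105 + 14 = 119).

C7 ⊕ G2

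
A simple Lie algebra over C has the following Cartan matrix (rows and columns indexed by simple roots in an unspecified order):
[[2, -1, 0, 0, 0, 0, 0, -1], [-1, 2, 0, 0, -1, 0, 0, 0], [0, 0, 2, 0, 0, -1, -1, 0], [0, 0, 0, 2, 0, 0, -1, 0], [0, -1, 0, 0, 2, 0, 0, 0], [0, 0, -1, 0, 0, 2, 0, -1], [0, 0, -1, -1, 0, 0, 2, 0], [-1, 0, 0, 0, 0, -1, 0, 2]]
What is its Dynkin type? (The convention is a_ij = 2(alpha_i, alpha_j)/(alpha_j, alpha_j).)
The matrix has rank 8 with 2's on the diagonal. Reading the off-diagonal entries as Dynkin edges (a single edge where a_ij = a_ji = -1; a double or triple edge where a_ij * a_ji = 2 or 3), the diagram is a chain of 8 nodes with single edges (A_8). One simple-root ordering that puts it in standard form is (alpha_5, alpha_2, alpha_1, alpha_8, alpha_6, alpha_3, alpha_7, alpha_4). So the algebra is type A_8, i.e. sl(9).

A_8 (sl(9))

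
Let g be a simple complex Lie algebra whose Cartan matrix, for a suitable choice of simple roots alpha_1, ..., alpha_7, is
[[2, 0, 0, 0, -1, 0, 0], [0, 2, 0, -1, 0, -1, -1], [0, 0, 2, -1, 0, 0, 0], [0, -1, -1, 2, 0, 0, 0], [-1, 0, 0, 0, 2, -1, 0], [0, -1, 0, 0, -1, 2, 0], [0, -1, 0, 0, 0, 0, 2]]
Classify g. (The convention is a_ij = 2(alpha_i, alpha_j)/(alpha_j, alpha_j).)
The matrix has rank 7 with 2's on the diagonal. Reading the off-diagonal entries as Dynkin edges (a single edge where a_ij = a_ji = -1; a double or triple edge where a_ij * a_ji = 2 or 3), the diagram is a chain of 6 nodes with one extra node attached to the third node from one end (E_7). One simple-root ordering that puts it in standard form is (alpha_3, alpha_7, alpha_4, alpha_2, alpha_6, alpha_5, alpha_1). So the algebra is type E_7.

E7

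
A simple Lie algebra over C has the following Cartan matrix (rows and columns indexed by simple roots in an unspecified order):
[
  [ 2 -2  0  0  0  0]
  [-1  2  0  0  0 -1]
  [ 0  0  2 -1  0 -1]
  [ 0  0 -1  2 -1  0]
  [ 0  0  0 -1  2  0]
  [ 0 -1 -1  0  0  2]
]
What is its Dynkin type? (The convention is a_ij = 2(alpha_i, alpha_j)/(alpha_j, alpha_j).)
type C_6

The matrix has rank 6 with 2's on the diagonal. Reading the off-diagonal entries as Dynkin edges (a single edge where a_ij = a_ji = -1; a double or triple edge where a_ij * a_ji = 2 or 3), the diagram is a chain of 6 nodes with a double edge at one end; the terminal node there is the unique long simple root (C_6). One simple-root ordering that puts it in standard form is (alpha_5, alpha_4, alpha_3, alpha_6, alpha_2, alpha_1). So the algebra is type C_6, i.e. sp(12).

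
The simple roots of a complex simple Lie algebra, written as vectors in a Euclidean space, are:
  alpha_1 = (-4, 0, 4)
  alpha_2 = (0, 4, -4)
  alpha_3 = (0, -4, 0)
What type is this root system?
B_3

Compute the Cartan integers a_ij = 2(alpha_i, alpha_j)/(alpha_j, alpha_j); the resulting 3x3 Cartan matrix is
[[2, -1, 0], [-1, 2, -2], [0, -1, 2]].
The roots have two lengths (squared-length ratio 2:1); the short ones are alpha_{3}. The associated Dynkin diagram is a chain of 3 nodes with a double edge at one end; the terminal node there is the unique short simple root (B_3), so the type is B_3 (the algebra so(7)).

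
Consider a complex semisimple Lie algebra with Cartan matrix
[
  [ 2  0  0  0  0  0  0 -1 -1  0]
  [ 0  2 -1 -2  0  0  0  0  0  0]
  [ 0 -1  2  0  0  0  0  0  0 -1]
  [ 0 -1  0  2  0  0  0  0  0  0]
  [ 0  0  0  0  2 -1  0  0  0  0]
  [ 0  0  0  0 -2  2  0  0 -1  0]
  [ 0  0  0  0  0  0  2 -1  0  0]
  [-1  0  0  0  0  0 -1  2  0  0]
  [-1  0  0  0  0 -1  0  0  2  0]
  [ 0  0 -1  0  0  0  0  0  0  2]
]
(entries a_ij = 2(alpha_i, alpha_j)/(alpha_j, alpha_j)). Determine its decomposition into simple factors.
B4 + B6

The diagram associated to this matrix has two connected components: the simple roots {alpha_2, alpha_3, alpha_4, alpha_10} form a chain of 4 nodes with a double edge at one end; the terminal node there is the unique short simple root (B_4), and {alpha_1, alpha_5, alpha_6, alpha_7, alpha_8, alpha_9} form a chain of 6 nodes with a double edge at one end; the terminal node there is the unique short simple root (B_6). A semisimple Lie algebra decomposes uniquely as the direct sum of simple ideals, one per connected component of its Dynkin diagram, so g ≅ B_4 ⊕ B_6 (dimension 36 + 78 = 114).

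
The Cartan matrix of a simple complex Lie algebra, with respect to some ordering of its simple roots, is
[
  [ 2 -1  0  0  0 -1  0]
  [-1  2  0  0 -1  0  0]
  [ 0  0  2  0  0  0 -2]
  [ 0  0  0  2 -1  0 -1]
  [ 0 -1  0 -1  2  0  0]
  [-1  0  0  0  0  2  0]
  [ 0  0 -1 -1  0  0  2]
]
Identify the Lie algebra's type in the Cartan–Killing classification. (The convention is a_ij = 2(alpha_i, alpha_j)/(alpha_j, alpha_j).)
type C_7

The matrix has rank 7 with 2's on the diagonal. Reading the off-diagonal entries as Dynkin edges (a single edge where a_ij = a_ji = -1; a double or triple edge where a_ij * a_ji = 2 or 3), the diagram is a chain of 7 nodes with a double edge at one end; the terminal node there is the unique long simple root (C_7). One simple-root ordering that puts it in standard form is (alpha_6, alpha_1, alpha_2, alpha_5, alpha_4, alpha_7, alpha_3). So the algebra is type C_7, i.e. sp(14).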